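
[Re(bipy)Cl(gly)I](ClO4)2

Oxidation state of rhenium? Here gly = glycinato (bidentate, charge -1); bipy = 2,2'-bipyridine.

2 perchlorate outside the brackets (-1 each) → the complex ion is 2+.
Ligand charges: 1×gly = -1; 1×Cl = -1; 1×I = -1; 1×bipy neutral; sum -3.
Re + (-3) = 2+ ⇒ Re is +5.

+5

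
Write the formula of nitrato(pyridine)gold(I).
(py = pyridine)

Ligands: 1 pyridine (py, neutral), 1 nitrato (NO3, -1). Ligand charge sum = -1.
With Au in oxidation state +1, the complex ion is [Au...].

[Au(NO3)(py)]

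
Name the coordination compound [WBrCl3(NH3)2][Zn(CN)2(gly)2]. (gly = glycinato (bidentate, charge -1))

diamminebromotrichlorotungsten(VI) dicyanobis(glycinato)zincate(II)

Zinc is always +2 in its complexes; the anion's ligand charges sum to -4, so the complex anion is 2−.
A 1:1 salt means the cation carries the equal and opposite charge, 2+.
Cation: ligand charges sum to -4; for the ion to be 2+, W = +6.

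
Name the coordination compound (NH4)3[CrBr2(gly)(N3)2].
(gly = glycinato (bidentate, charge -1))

ammonium diazidodibromo(glycinato)chromate(II)

The 3 ammonium counter-ions carry a total charge of +3, so each complex ion is 3−.
Ligand charges: 2×azido (-1 each), 2×bromo (-1 each), 1×glycinato (-1 each); total -5. So Cr + (-5) = 3−, giving Cr = +2.
Ligands are named alphabetically: azido before bromo before glycinato.
The complex ion is anionic, so chromium takes the -ate form chromate(II).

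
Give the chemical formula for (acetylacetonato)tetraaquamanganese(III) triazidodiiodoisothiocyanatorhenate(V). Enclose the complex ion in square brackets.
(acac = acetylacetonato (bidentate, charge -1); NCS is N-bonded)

[Mn(acac)(H2O)4][ReI2(N3)3(NCS)]2

Cation [Mn…]: ligand charges -1, Mn(III) ⇒ ion charge 2+.
Anion [Re…]: ligand charges -6, Re(V) ⇒ ion charge 1−.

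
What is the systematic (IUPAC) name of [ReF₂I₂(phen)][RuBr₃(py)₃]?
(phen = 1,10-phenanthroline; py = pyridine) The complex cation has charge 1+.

Both ions are complex: the cation is named first with the plain metal name, the anion second with the -ate form; each ion's ligands are alphabetised independently.
The complex cation is given as 1+; its ligand charges sum to -4, so Re = +5.
A 1:1 salt means the anion carries the equal and opposite charge, 1−.
Anion: ligand charges sum to -3; for the ion to be 1−, Ru = +2.

difluorodiiodo(1,10-phenanthroline)rhenium(V) tribromotris(pyridine)ruthenate(II)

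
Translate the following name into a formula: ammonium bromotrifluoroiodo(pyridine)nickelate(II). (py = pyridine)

Ligands: 1 pyridine (py, neutral), 1 bromo (Br, -1), 3 fluoro (F, -1), 1 iodo (I, -1). Ligand charge sum = -5.
Charge balance with ammonium (+1) requires 1 complex ion per 3 ammonium.

(NH4)3[NiBrF3I(py)]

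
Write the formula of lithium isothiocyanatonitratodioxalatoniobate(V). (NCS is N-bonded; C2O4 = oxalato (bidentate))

Li[Nb(C2O4)2(NCS)(NO3)]

Ligands: 1 nitrato (NO3, -1), 1 isothiocyanato (NCS, -1), 2 oxalato (C2O4, -2). Ligand charge sum = -6.
With Nb in oxidation state +5, the complex ion is [Nb...]^1−.
Charge balance with lithium (+1) requires 1 complex ion per 1 lithium.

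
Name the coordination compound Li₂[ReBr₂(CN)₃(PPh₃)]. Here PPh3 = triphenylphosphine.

The 2 lithium counter-ions carry a total charge of +2, so each complex ion is 2−.
Ligand charges: 1×triphenylphosphine (neutral), 3×cyano (-1 each), 2×bromo (-1 each); total -5. So Re + (-5) = 2−, giving Re = +3.
The complex ion is anionic, so rhenium takes the -ate form rhenate(III).

lithium dibromotricyano(triphenylphosphine)rhenate(III)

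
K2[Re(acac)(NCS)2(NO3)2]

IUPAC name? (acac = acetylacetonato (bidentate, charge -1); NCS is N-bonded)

potassium (acetylacetonato)diisothiocyanatodinitratorhenate(III)

The 2 potassium counter-ions carry a total charge of +2, so each complex ion is 2−.
Ligand charges: 1×acetylacetonato (-1 each), 2×isothiocyanato (-1 each), 2×nitrato (-1 each); total -5. So Re + (-5) = 2−, giving Re = +3.
Ligands are named alphabetically: acetylacetonato before isothiocyanato before nitrato.
The complex ion is anionic, so rhenium takes the -ate form rhenate(III).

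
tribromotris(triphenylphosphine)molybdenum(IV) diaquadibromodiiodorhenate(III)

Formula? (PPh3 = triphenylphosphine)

Cation [Mo…]: ligand charges -3, Mo(IV) ⇒ ion charge 1+.
Anion [Re…]: ligand charges -4, Re(III) ⇒ ion charge 1−.

[MoBr3(PPh3)3][ReBr2(H2O)2I2]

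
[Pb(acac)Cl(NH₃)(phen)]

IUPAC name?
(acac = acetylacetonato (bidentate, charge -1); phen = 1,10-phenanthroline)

(acetylacetonato)amminechloro(1,10-phenanthroline)lead(II)

There is no counter-ion, so the complex is neutral overall.
Ligand charges: 1×acetylacetonato (-1 each), 1×1,10-phenanthroline (neutral), 1×chloro (-1 each), 1×ammine (neutral); total -2. So Pb + (-2) = 0, giving Pb = +2.
Ligands are named alphabetically: acetylacetonato before ammine before chloro before phenanthroline.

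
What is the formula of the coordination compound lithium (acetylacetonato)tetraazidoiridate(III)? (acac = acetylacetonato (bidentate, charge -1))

Li2[Ir(acac)(N3)4]

Ligands: 4 azido (N3, -1), 1 acetylacetonato (acac, -1). Ligand charge sum = -5.
With Ir in oxidation state +3, the complex ion is [Ir...]^2−.
Charge balance with lithium (+1) requires 1 complex ion per 2 lithium.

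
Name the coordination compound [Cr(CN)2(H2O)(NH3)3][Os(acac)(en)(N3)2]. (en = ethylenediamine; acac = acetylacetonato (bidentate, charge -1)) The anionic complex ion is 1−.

triammineaquadicyanochromium(III) (acetylacetonato)diazido(ethylenediamine)osmate(II)

Both ions are complex: the cation is named first with the plain metal name, the anion second with the -ate form; each ion's ligands are alphabetised independently.
The complex anion is given as 1−; its ligand charges sum to -3, so Os = +2.
A 1:1 salt means the cation carries the equal and opposite charge, 1+.
Cation: ligand charges sum to -2; for the ion to be 1+, Cr = +3.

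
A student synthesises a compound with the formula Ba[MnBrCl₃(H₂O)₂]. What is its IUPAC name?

The 1 barium counter-ion carries a total charge of +2, so each complex ion is 2−.
Ligand charges: 2×aqua (neutral), 3×chloro (-1 each), 1×bromo (-1 each); total -4. So Mn + (-4) = 2−, giving Mn = +2.
Ligands are named alphabetically: aqua before bromo before chloro.
The complex ion is anionic, so manganese takes the -ate form manganate(II).

barium diaquabromotrichloromanganate(II)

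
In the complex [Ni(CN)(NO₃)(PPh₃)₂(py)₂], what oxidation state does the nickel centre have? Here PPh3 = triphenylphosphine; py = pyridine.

+2

No counter-ion: the bracketed complex is neutral.
Ligand charges: 2×PPh3 neutral; 1×CN = -1; 2×py neutral; 1×NO3 = -1; sum -2.
Ni + (-2) = 0 ⇒ Ni is +2.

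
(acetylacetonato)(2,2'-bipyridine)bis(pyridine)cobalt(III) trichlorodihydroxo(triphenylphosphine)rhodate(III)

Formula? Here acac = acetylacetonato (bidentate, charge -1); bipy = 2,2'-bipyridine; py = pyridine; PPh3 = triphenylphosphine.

[Co(acac)(bipy)(py)2][RhCl3(OH)2(PPh3)]

Cation [Co…]: ligand charges -1, Co(III) ⇒ ion charge 2+.
Anion [Rh…]: ligand charges -5, Rh(III) ⇒ ion charge 2−.
One 2+ cation balances one 2− anion.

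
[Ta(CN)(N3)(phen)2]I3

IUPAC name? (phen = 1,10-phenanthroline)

azidocyanobis(1,10-phenanthroline)tantalum(V) iodide

The 3 iodide counter-ions carry a total charge of -3, so each complex ion is 3+.
Ligand charges: 2×1,10-phenanthroline (neutral), 1×cyano (-1 each), 1×azido (-1 each); total -2. So Ta + (-2) = 3+, giving Ta = +5.
Ligands are named alphabetically: azido before cyano before phenanthroline.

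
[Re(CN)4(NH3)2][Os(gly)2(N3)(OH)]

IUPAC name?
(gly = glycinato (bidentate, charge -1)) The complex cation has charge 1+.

diamminetetracyanorhenium(V) azidobis(glycinato)hydroxoosmate(III)

The complex cation is given as 1+; its ligand charges sum to -4, so Re = +5.
A 1:1 salt means the anion carries the equal and opposite charge, 1−.
Anion: ligand charges sum to -4; for the ion to be 1−, Os = +3.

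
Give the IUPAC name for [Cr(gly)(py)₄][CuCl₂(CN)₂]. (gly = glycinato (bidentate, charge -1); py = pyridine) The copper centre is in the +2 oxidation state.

(glycinato)tetrakis(pyridine)chromium(III) dichlorodicyanocuprate(II)

Cu is given as +2; the anion's ligand charges sum to -4, so the complex anion is 2−.
A 1:1 salt means the cation carries the equal and opposite charge, 2+.
Cation: ligand charges sum to -1; for the ion to be 2+, Cr = +3.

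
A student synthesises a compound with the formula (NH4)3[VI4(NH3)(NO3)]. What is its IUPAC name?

ammonium amminetetraiodonitratovanadate(II)

The 3 ammonium counter-ions carry a total charge of +3, so each complex ion is 3−.
Ligand charges: 1×nitrato (-1 each), 1×ammine (neutral), 4×iodo (-1 each); total -5. So V + (-5) = 3−, giving V = +2.
Ligands are named alphabetically: ammine before iodo before nitrato.
The complex ion is anionic, so vanadium takes the -ate form vanadate(II).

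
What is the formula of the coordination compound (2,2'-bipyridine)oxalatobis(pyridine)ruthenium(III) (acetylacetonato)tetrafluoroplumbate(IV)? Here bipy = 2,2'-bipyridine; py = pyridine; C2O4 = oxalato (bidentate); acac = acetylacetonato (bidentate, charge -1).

[Ru(bipy)(C2O4)(py)2][Pb(acac)F4]

Cation [Ru…]: ligand charges -2, Ru(III) ⇒ ion charge 1+.
Anion [Pb…]: ligand charges -5, Pb(IV) ⇒ ion charge 1−.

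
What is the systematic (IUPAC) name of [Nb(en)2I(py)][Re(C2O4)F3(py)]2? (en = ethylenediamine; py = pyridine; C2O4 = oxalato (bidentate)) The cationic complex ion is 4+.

Both ions are complex: the cation is named first with the plain metal name, the anion second with the -ate form; each ion's ligands are alphabetised independently.
The complex cation is given as 4+; its ligand charges sum to -1, so Nb = +5.
With 2 anions per cation, each anion must be 4/2 = 2−.
Anion: ligand charges sum to -5; for the ion to be 2−, Re = +3.

bis(ethylenediamine)iodo(pyridine)niobium(V) trifluorooxalato(pyridine)rhenate(III)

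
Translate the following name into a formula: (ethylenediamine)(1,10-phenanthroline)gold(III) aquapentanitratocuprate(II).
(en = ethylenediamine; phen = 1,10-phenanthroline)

Cation [Au…]: ligand charges 0, Au(III) ⇒ ion charge 3+.
Anion [Cu…]: ligand charges -5, Cu(II) ⇒ ion charge 3−.
One 3+ cation balances one 3− anion.

[Au(en)(phen)][Cu(H2O)(NO3)5]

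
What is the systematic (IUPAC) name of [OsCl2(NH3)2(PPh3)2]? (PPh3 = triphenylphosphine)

There is no counter-ion, so the complex is neutral overall.
Ligand charges: 2×ammine (neutral), 2×triphenylphosphine (neutral), 2×chloro (-1 each); total -2. So Os + (-2) = 0, giving Os = +2.
Ligands are named alphabetically: ammine before chloro before triphenylphosphine.

diamminedichlorobis(triphenylphosphine)osmium(II)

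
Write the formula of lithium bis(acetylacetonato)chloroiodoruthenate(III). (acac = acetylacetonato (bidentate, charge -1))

Li[Ru(acac)2ClI]

Ligands: 1 iodo (I, -1), 1 chloro (Cl, -1), 2 acetylacetonato (acac, -1). Ligand charge sum = -4.
With Ru in oxidation state +3, the complex ion is [Ru...]^1−.
Charge balance with lithium (+1) requires 1 complex ion per 1 lithium.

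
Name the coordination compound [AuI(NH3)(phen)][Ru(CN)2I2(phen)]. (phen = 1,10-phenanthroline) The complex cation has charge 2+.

Both ions are complex: the cation is named first with the plain metal name, the anion second with the -ate form; each ion's ligands are alphabetised independently.
The complex cation is given as 2+; its ligand charges sum to -1, so Au = +3.
A 1:1 salt means the anion carries the equal and opposite charge, 2−.
Anion: ligand charges sum to -4; for the ion to be 2−, Ru = +2.

ammineiodo(1,10-phenanthroline)gold(III) dicyanodiiodo(1,10-phenanthroline)ruthenate(II)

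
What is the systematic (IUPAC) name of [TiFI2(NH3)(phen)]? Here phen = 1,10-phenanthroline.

amminefluorodiiodo(1,10-phenanthroline)titanium(III)

There is no counter-ion, so the complex is neutral overall.
Ligand charges: 1×fluoro (-1 each), 1×1,10-phenanthroline (neutral), 1×ammine (neutral), 2×iodo (-1 each); total -3. So Ti + (-3) = 0, giving Ti = +3.
Ligands are named alphabetically: ammine before fluoro before iodo before phenanthroline.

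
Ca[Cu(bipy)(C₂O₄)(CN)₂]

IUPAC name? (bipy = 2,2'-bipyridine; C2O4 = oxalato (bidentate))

The 1 calcium counter-ion carries a total charge of +2, so each complex ion is 2−.
Ligand charges: 1×2,2'-bipyridine (neutral), 1×oxalato (-2 each), 2×cyano (-1 each); total -4. So Cu + (-4) = 2−, giving Cu = +2.
Ligands are named alphabetically: bipyridine before cyano before oxalato.
The complex ion is anionic, so copper takes the -ate form cuprate(II).

calcium (2,2'-bipyridine)dicyanooxalatocuprate(II)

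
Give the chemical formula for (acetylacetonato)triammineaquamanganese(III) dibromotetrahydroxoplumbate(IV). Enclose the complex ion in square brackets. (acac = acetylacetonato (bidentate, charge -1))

[Mn(acac)(H2O)(NH3)3][PbBr2(OH)4]

Cation [Mn…]: ligand charges -1, Mn(III) ⇒ ion charge 2+.
Anion [Pb…]: ligand charges -6, Pb(IV) ⇒ ion charge 2−.
One 2+ cation balances one 2− anion.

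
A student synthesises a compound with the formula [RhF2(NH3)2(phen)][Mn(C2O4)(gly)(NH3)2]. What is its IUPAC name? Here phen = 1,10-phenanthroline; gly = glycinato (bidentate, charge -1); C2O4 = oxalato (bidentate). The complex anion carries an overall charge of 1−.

Both ions are complex: the cation is named first with the plain metal name, the anion second with the -ate form; each ion's ligands are alphabetised independently.
The complex anion is given as 1−; its ligand charges sum to -3, so Mn = +2.
A 1:1 salt means the cation carries the equal and opposite charge, 1+.
Cation: ligand charges sum to -2; for the ion to be 1+, Rh = +3.

diamminedifluoro(1,10-phenanthroline)rhodium(III) diammine(glycinato)oxalatomanganate(II)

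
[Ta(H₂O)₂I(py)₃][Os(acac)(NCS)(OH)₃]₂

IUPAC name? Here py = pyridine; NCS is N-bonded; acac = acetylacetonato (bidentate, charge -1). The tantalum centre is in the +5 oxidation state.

diaquaiodotris(pyridine)tantalum(V) (acetylacetonato)trihydroxoisothiocyanatoosmate(III)

Ta is given as +5; the cation's ligand charges sum to -1, so the complex cation is 4+.
With 2 anions per cation, each anion must be 4/2 = 2−.
Anion: ligand charges sum to -5; for the ion to be 2−, Os = +3.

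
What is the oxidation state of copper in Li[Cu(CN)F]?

1 lithium outside the brackets (+1 each) → the complex ion is 1−.
Ligand charges: 1×CN = -1; 1×F = -1; sum -2.
Cu + (-2) = 1− ⇒ Cu is +1.

+1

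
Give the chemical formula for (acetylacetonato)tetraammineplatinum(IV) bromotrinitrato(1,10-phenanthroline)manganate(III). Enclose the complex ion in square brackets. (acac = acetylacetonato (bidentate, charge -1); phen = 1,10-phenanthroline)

[Pt(acac)(NH3)4][MnBr(NO3)3(phen)]3

Cation [Pt…]: ligand charges -1, Pt(IV) ⇒ ion charge 3+.
Anion [Mn…]: ligand charges -4, Mn(III) ⇒ ion charge 1−.
One 3+ cation requires 3 of the 1− anion.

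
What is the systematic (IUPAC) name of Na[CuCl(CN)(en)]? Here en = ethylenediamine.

sodium chlorocyano(ethylenediamine)cuprate(I)

The 1 sodium counter-ion carries a total charge of +1, so each complex ion is 1−.
Ligand charges: 1×ethylenediamine (neutral), 1×cyano (-1 each), 1×chloro (-1 each); total -2. So Cu + (-2) = 1−, giving Cu = +1.
Ligands are named alphabetically: chloro before cyano before ethylenediamine.
The complex ion is anionic, so copper takes the -ate form cuprate(I).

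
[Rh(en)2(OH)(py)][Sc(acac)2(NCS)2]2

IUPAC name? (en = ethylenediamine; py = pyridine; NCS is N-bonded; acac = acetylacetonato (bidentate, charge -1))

bis(ethylenediamine)hydroxo(pyridine)rhodium(III) bis(acetylacetonato)diisothiocyanatoscandate(III)

Scandium is always +3 in its complexes; the anion's ligand charges sum to -4, so the complex anion is 1−.
With 2 anions per cation, the cation must be 2×1 = 2+.
Cation: ligand charges sum to -1; for the ion to be 2+, Rh = +3.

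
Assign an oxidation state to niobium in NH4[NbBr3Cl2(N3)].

+5

1 ammonium outside the brackets (+1 each) → the complex ion is 1−.
Ligand charges: 1×N3 = -1; 2×Cl = -2; 3×Br = -3; sum -6.
Nb + (-6) = 1− ⇒ Nb is +5.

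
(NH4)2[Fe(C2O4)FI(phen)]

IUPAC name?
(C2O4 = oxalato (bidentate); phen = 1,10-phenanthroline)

ammonium fluoroiodooxalato(1,10-phenanthroline)ferrate(II)

The 2 ammonium counter-ions carry a total charge of +2, so each complex ion is 2−.
Ligand charges: 1×oxalato (-2 each), 1×fluoro (-1 each), 1×1,10-phenanthroline (neutral), 1×iodo (-1 each); total -4. So Fe + (-4) = 2−, giving Fe = +2.
The complex ion is anionic, so iron takes the -ate form ferrate(II).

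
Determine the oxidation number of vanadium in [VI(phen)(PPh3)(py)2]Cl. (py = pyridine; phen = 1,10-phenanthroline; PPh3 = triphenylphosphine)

1 chloride outside the brackets (-1 each) → the complex ion is 1+.
Ligand charges: 1×I = -1; 2×py neutral; 1×phen neutral; 1×PPh3 neutral; sum -1.
V + (-1) = 1+ ⇒ V is +2.

+2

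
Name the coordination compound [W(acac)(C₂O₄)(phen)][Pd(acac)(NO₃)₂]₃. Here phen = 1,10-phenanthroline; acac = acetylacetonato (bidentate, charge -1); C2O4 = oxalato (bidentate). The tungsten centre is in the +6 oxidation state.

(acetylacetonato)oxalato(1,10-phenanthroline)tungsten(VI) (acetylacetonato)dinitratopalladate(II)

Both ions are complex: the cation is named first with the plain metal name, the anion second with the -ate form; each ion's ligands are alphabetised independently.
W is given as +6; the cation's ligand charges sum to -3, so the complex cation is 3+.
With 3 anions per cation, each anion must be 3/3 = 1−.
Anion: ligand charges sum to -3; for the ion to be 1−, Pd = +2.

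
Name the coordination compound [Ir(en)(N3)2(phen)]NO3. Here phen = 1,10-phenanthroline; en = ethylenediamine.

diazido(ethylenediamine)(1,10-phenanthroline)iridium(III) nitrate

The 1 nitrate counter-ion carries a total charge of -1, so each complex ion is 1+.
Ligand charges: 2×azido (-1 each), 1×1,10-phenanthroline (neutral), 1×ethylenediamine (neutral); total -2. So Ir + (-2) = 1+, giving Ir = +3.
Ligands are named alphabetically: azido before ethylenediamine before phenanthroline.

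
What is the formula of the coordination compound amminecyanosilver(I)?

[Ag(CN)(NH3)]

Ligands: 1 ammine (NH3, neutral), 1 cyano (CN, -1). Ligand charge sum = -1.
With Ag in oxidation state +1, the complex ion is [Ag...].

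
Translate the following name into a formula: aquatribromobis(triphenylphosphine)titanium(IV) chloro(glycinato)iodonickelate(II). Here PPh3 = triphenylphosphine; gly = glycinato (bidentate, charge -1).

[TiBr3(H2O)(PPh3)2][NiCl(gly)I]

Cation [Ti…]: ligand charges -3, Ti(IV) ⇒ ion charge 1+.
Anion [Ni…]: ligand charges -3, Ni(II) ⇒ ion charge 1−.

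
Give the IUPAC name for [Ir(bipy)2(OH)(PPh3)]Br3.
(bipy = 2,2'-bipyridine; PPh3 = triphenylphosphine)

The 3 bromide counter-ions carry a total charge of -3, so each complex ion is 3+.
Ligand charges: 1×hydroxo (-1 each), 2×2,2'-bipyridine (neutral), 1×triphenylphosphine (neutral); total -1. So Ir + (-1) = 3+, giving Ir = +4.
Ligands are named alphabetically: bipyridine before hydroxo before triphenylphosphine.

bis(2,2'-bipyridine)hydroxo(triphenylphosphine)iridium(IV) bromide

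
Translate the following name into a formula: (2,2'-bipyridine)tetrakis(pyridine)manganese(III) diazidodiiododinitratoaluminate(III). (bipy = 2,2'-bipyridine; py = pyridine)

[Mn(bipy)(py)4][AlI2(N3)2(NO3)2]

Cation [Mn…]: ligand charges 0, Mn(III) ⇒ ion charge 3+.
Anion [Al…]: ligand charges -6, Al(III) ⇒ ion charge 3−.
One 3+ cation balances one 3− anion.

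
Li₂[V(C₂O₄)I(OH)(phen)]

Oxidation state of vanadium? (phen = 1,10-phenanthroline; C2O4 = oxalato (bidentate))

+2

2 lithium outside the brackets (+1 each) → the complex ion is 2−.
Ligand charges: 1×phen neutral; 1×C2O4 = -2; 1×OH = -1; 1×I = -1; sum -4.
V + (-4) = 2− ⇒ V is +2.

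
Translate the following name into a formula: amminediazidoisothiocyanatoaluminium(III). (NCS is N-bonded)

[Al(N3)2(NCS)(NH3)]

Ligands: 1 ammine (NH3, neutral), 2 azido (N3, -1), 1 isothiocyanato (NCS, -1). Ligand charge sum = -3.
With Al in oxidation state +3, the complex ion is [Al...].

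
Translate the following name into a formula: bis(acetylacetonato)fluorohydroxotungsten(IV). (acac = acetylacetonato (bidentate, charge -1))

Ligands: 1 hydroxo (OH, -1), 2 acetylacetonato (acac, -1), 1 fluoro (F, -1). Ligand charge sum = -4.
With W in oxidation state +4, the complex ion is [W...].

[W(acac)2F(OH)]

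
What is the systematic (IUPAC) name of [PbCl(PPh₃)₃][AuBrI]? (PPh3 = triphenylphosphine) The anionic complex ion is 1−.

chlorotris(triphenylphosphine)lead(II) bromoiodoaurate(I)

Both ions are complex: the cation is named first with the plain metal name, the anion second with the -ate form; each ion's ligands are alphabetised independently.
The complex anion is given as 1−; its ligand charges sum to -2, so Au = +1.
A 1:1 salt means the cation carries the equal and opposite charge, 1+.
Cation: ligand charges sum to -1; for the ion to be 1+, Pb = +2.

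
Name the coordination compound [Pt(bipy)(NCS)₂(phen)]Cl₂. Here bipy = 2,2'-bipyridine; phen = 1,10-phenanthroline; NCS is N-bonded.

The 2 chloride counter-ions carry a total charge of -2, so each complex ion is 2+.
Ligand charges: 1×2,2'-bipyridine (neutral), 1×1,10-phenanthroline (neutral), 2×isothiocyanato (-1 each); total -2. So Pt + (-2) = 2+, giving Pt = +4.
Ligands are named alphabetically: bipyridine before isothiocyanato before phenanthroline.

(2,2'-bipyridine)diisothiocyanato(1,10-phenanthroline)platinum(IV) chloride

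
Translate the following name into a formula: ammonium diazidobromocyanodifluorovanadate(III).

(NH4)3[VBr(CN)F2(N3)2]

Ligands: 2 azido (N3, -1), 1 cyano (CN, -1), 2 fluoro (F, -1), 1 bromo (Br, -1). Ligand charge sum = -6.
With V in oxidation state +3, the complex ion is [V...]^3−.
Charge balance with ammonium (+1) requires 1 complex ion per 3 ammonium.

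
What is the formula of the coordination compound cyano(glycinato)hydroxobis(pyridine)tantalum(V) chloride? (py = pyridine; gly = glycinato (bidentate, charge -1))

Ligands: 2 pyridine (py, neutral), 1 glycinato (gly, -1), 1 cyano (CN, -1), 1 hydroxo (OH, -1). Ligand charge sum = -3.
Charge balance with chloride (-1) requires 1 complex ion per 2 chloride.

[Ta(CN)(gly)(OH)(py)2]Cl2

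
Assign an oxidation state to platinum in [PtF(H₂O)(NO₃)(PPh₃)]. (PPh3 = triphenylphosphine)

+2

No counter-ion: the bracketed complex is neutral.
Ligand charges: 1×PPh3 neutral; 1×F = -1; 1×H2O neutral; 1×NO3 = -1; sum -2.
Pt + (-2) = 0 ⇒ Pt is +2.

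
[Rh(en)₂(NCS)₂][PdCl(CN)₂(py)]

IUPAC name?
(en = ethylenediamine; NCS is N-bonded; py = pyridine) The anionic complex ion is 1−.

bis(ethylenediamine)diisothiocyanatorhodium(III) chlorodicyano(pyridine)palladate(II)

Both ions are complex: the cation is named first with the plain metal name, the anion second with the -ate form; each ion's ligands are alphabetised independently.
The complex anion is given as 1−; its ligand charges sum to -3, so Pd = +2.
A 1:1 salt means the cation carries the equal and opposite charge, 1+.
Cation: ligand charges sum to -2; for the ion to be 1+, Rh = +3.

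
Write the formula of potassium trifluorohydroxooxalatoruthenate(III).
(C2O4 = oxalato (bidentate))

K3[Ru(C2O4)F3(OH)]

Ligands: 3 fluoro (F, -1), 1 hydroxo (OH, -1), 1 oxalato (C2O4, -2). Ligand charge sum = -6.
With Ru in oxidation state +3, the complex ion is [Ru...]^3−.
Charge balance with potassium (+1) requires 1 complex ion per 3 potassium.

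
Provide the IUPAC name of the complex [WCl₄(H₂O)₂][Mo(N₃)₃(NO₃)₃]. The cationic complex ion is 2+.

The complex cation is given as 2+; its ligand charges sum to -4, so W = +6.
A 1:1 salt means the anion carries the equal and opposite charge, 2−.
Anion: ligand charges sum to -6; for the ion to be 2−, Mo = +4.

diaquatetrachlorotungsten(VI) triazidotrinitratomolybdate(IV)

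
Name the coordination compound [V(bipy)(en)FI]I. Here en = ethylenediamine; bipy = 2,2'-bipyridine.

(2,2'-bipyridine)(ethylenediamine)fluoroiodovanadium(III) iodide

The 1 iodide counter-ion carries a total charge of -1, so each complex ion is 1+.
Ligand charges: 1×fluoro (-1 each), 1×iodo (-1 each), 1×ethylenediamine (neutral), 1×2,2'-bipyridine (neutral); total -2. So V + (-2) = 1+, giving V = +3.
Ligands are named alphabetically: bipyridine before ethylenediamine before fluoro before iodo.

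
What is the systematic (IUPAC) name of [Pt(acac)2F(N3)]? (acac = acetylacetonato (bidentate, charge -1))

There is no counter-ion, so the complex is neutral overall.
Ligand charges: 1×fluoro (-1 each), 1×azido (-1 each), 2×acetylacetonato (-1 each); total -4. So Pt + (-4) = 0, giving Pt = +4.
Ligands are named alphabetically: acetylacetonato before azido before fluoro.

bis(acetylacetonato)azidofluoroplatinum(IV)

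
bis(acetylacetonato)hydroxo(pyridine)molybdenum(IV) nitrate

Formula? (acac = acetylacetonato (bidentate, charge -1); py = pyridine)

Ligands: 1 hydroxo (OH, -1), 2 acetylacetonato (acac, -1), 1 pyridine (py, neutral). Ligand charge sum = -3.
With Mo in oxidation state +4, the complex ion is [Mo...]^1+.
Charge balance with nitrate (-1) requires 1 complex ion per 1 nitrate.

[Mo(acac)2(OH)(py)]NO3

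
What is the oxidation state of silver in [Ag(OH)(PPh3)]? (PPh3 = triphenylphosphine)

+1

No counter-ion: the bracketed complex is neutral.
Ligand charges: 1×PPh3 neutral; 1×OH = -1; sum -1.
Ag + (-1) = 0 ⇒ Ag is +1.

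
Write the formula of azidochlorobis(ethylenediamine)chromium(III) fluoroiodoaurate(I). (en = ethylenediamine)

Cation [Cr…]: ligand charges -2, Cr(III) ⇒ ion charge 1+.
Anion [Au…]: ligand charges -2, Au(I) ⇒ ion charge 1−.
One 1+ cation balances one 1− anion.

[CrCl(en)2(N3)][AuFI]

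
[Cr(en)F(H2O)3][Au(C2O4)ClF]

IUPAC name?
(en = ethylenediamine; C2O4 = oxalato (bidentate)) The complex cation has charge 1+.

Both ions are complex: the cation is named first with the plain metal name, the anion second with the -ate form; each ion's ligands are alphabetised independently.
The complex cation is given as 1+; its ligand charges sum to -1, so Cr = +2.
A 1:1 salt means the anion carries the equal and opposite charge, 1−.
Anion: ligand charges sum to -4; for the ion to be 1−, Au = +3.

triaqua(ethylenediamine)fluorochromium(II) chlorofluorooxalatoaurate(III)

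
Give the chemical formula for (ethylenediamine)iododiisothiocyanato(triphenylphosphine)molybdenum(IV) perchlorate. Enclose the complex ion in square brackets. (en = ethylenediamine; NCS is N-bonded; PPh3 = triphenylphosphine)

[Mo(en)I(NCS)2(PPh3)]ClO4

Ligands: 1 ethylenediamine (en, neutral), 2 isothiocyanato (NCS, -1), 1 triphenylphosphine (PPh3, neutral), 1 iodo (I, -1). Ligand charge sum = -3.
With Mo in oxidation state +4, the complex ion is [Mo...]^1+.
Charge balance with perchlorate (-1) requires 1 complex ion per 1 perchlorate.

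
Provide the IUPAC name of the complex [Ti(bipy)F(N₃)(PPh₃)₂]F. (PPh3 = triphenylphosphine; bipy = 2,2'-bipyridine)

The 1 fluoride counter-ion carries a total charge of -1, so each complex ion is 1+.
Ligand charges: 1×azido (-1 each), 2×triphenylphosphine (neutral), 1×fluoro (-1 each), 1×2,2'-bipyridine (neutral); total -2. So Ti + (-2) = 1+, giving Ti = +3.
Ligands are named alphabetically: azido before bipyridine before fluoro before triphenylphosphine.

azido(2,2'-bipyridine)fluorobis(triphenylphosphine)titanium(III) fluoride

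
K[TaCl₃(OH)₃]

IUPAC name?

potassium trichlorotrihydroxotantalate(V)

The 1 potassium counter-ion carries a total charge of +1, so each complex ion is 1−.
Ligand charges: 3×chloro (-1 each), 3×hydroxo (-1 each); total -6. So Ta + (-6) = 1−, giving Ta = +5.
Ligands are named alphabetically: chloro before hydroxo.
The complex ion is anionic, so tantalum takes the -ate form tantalate(V).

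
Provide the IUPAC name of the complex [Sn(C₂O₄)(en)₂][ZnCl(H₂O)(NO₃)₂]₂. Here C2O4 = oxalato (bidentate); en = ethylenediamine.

Both ions are complex: the cation is named first with the plain metal name, the anion second with the -ate form; each ion's ligands are alphabetised independently.
Zinc is always +2 in its complexes; the anion's ligand charges sum to -3, so the complex anion is 1−.
With 2 anions per cation, the cation must be 2×1 = 2+.
Cation: ligand charges sum to -2; for the ion to be 2+, Sn = +4.

bis(ethylenediamine)oxalatotin(IV) aquachlorodinitratozincate(II)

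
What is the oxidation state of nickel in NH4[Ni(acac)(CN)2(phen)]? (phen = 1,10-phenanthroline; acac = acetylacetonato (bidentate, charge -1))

+2

1 ammonium outside the brackets (+1 each) → the complex ion is 1−.
Ligand charges: 1×phen neutral; 1×acac = -1; 2×CN = -2; sum -3.
Ni + (-3) = 1− ⇒ Ni is +2.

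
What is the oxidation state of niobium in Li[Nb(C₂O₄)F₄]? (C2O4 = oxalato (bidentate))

1 lithium outside the brackets (+1 each) → the complex ion is 1−.
Ligand charges: 1×C2O4 = -2; 4×F = -4; sum -6.
Nb + (-6) = 1− ⇒ Nb is +5.

+5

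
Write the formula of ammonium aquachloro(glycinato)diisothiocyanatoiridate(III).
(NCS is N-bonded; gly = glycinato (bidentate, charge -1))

NH4[IrCl(gly)(H2O)(NCS)2]

Ligands: 1 aqua (H2O, neutral), 2 isothiocyanato (NCS, -1), 1 glycinato (gly, -1), 1 chloro (Cl, -1). Ligand charge sum = -4.
With Ir in oxidation state +3, the complex ion is [Ir...]^1−.
Charge balance with ammonium (+1) requires 1 complex ion per 1 ammonium.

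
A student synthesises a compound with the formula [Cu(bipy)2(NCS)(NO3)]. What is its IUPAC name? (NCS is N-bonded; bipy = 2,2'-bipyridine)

There is no counter-ion, so the complex is neutral overall.
Ligand charges: 1×nitrato (-1 each), 1×isothiocyanato (-1 each), 2×2,2'-bipyridine (neutral); total -2. So Cu + (-2) = 0, giving Cu = +2.
Ligands are named alphabetically: bipyridine before isothiocyanato before nitrato.

bis(2,2'-bipyridine)isothiocyanatonitratocopper(II)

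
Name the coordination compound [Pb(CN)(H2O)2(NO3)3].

There is no counter-ion, so the complex is neutral overall.
Ligand charges: 2×aqua (neutral), 1×cyano (-1 each), 3×nitrato (-1 each); total -4. So Pb + (-4) = 0, giving Pb = +4.
Ligands are named alphabetically: aqua before cyano before nitrato.

diaquacyanotrinitratolead(IV)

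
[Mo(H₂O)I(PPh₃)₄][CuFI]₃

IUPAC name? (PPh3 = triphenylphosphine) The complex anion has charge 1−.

aquaiodotetrakis(triphenylphosphine)molybdenum(IV) fluoroiodocuprate(I)

The complex anion is given as 1−; its ligand charges sum to -2, so Cu = +1.
With 3 anions per cation, the cation must be 3×1 = 3+.
Cation: ligand charges sum to -1; for the ion to be 3+, Mo = +4.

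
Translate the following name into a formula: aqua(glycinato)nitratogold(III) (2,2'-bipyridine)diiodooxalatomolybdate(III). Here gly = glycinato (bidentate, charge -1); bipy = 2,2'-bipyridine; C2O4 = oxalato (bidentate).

[Au(gly)(H2O)(NO3)][Mo(bipy)(C2O4)I2]

Cation [Au…]: ligand charges -2, Au(III) ⇒ ion charge 1+.
Anion [Mo…]: ligand charges -4, Mo(III) ⇒ ion charge 1−.
One 1+ cation balances one 1− anion.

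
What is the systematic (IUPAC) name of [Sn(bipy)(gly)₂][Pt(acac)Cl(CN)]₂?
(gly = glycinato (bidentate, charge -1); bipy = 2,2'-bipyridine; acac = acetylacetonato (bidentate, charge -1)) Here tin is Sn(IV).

Both ions are complex: the cation is named first with the plain metal name, the anion second with the -ate form; each ion's ligands are alphabetised independently.
Sn is given as +4; the cation's ligand charges sum to -2, so the complex cation is 2+.
With 2 anions per cation, each anion must be 2/2 = 1−.
Anion: ligand charges sum to -3; for the ion to be 1−, Pt = +2.

(2,2'-bipyridine)bis(glycinato)tin(IV) (acetylacetonato)chlorocyanoplatinate(II)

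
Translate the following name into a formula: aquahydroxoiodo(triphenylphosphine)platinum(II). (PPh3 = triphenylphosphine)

[Pt(H2O)I(OH)(PPh3)]

Ligands: 1 hydroxo (OH, -1), 1 iodo (I, -1), 1 aqua (H2O, neutral), 1 triphenylphosphine (PPh3, neutral). Ligand charge sum = -2.
With Pt in oxidation state +2, the complex ion is [Pt...].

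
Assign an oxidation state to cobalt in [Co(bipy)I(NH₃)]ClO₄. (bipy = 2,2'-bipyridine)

1 perchlorate outside the brackets (-1 each) → the complex ion is 1+.
Ligand charges: 1×I = -1; 1×NH3 neutral; 1×bipy neutral; sum -1.
Co + (-1) = 1+ ⇒ Co is +2.

+2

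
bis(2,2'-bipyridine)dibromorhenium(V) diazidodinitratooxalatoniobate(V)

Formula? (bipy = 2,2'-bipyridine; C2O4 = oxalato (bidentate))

Cation [Re…]: ligand charges -2, Re(V) ⇒ ion charge 3+.
Anion [Nb…]: ligand charges -6, Nb(V) ⇒ ion charge 1−.
One 3+ cation requires 3 of the 1− anion.

[Re(bipy)2Br2][Nb(C2O4)(N3)2(NO3)2]3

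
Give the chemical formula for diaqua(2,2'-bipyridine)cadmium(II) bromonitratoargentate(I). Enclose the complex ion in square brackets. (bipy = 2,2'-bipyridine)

[Cd(bipy)(H2O)2][AgBr(NO3)]2

Cation [Cd…]: ligand charges 0, Cd(II) ⇒ ion charge 2+.
Anion [Ag…]: ligand charges -2, Ag(I) ⇒ ion charge 1−.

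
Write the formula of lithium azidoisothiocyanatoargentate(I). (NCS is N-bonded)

Ligands: 1 isothiocyanato (NCS, -1), 1 azido (N3, -1). Ligand charge sum = -2.
With Ag in oxidation state +1, the complex ion is [Ag...]^1−.
Charge balance with lithium (+1) requires 1 complex ion per 1 lithium.

Li[Ag(N3)(NCS)]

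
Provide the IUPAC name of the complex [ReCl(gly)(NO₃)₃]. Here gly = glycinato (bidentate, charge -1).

chloro(glycinato)trinitratorhenium(V)

There is no counter-ion, so the complex is neutral overall.
Ligand charges: 1×glycinato (-1 each), 3×nitrato (-1 each), 1×chloro (-1 each); total -5. So Re + (-5) = 0, giving Re = +5.
Ligands are named alphabetically: chloro before glycinato before nitrato.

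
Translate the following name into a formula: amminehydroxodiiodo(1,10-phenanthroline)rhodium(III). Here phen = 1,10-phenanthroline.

Ligands: 1 ammine (NH3, neutral), 1 hydroxo (OH, -1), 1 1,10-phenanthroline (phen, neutral), 2 iodo (I, -1). Ligand charge sum = -3.
With Rh in oxidation state +3, the complex ion is [Rh...].

[RhI2(NH3)(OH)(phen)]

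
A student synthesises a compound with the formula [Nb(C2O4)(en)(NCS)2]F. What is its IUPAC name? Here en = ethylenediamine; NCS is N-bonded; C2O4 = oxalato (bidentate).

(ethylenediamine)diisothiocyanatooxalatoniobium(V) fluoride

The 1 fluoride counter-ion carries a total charge of -1, so each complex ion is 1+.
Ligand charges: 1×ethylenediamine (neutral), 2×isothiocyanato (-1 each), 1×oxalato (-2 each); total -4. So Nb + (-4) = 1+, giving Nb = +5.
Ligands are named alphabetically: ethylenediamine before isothiocyanato before oxalato.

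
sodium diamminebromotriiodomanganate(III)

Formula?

Ligands: 1 bromo (Br, -1), 3 iodo (I, -1), 2 ammine (NH3, neutral). Ligand charge sum = -4.
Charge balance with sodium (+1) requires 1 complex ion per 1 sodium.

Na[MnBrI3(NH3)2]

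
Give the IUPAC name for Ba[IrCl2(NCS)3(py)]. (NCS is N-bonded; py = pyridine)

barium dichlorotriisothiocyanato(pyridine)iridate(III)

The 1 barium counter-ion carries a total charge of +2, so each complex ion is 2−.
Ligand charges: 3×isothiocyanato (-1 each), 1×pyridine (neutral), 2×chloro (-1 each); total -5. So Ir + (-5) = 2−, giving Ir = +3.
The complex ion is anionic, so iridium takes the -ate form iridate(III).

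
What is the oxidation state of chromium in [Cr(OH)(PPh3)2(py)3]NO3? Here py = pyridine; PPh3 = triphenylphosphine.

1 nitrate outside the brackets (-1 each) → the complex ion is 1+.
Ligand charges: 1×OH = -1; 3×py neutral; 2×PPh3 neutral; sum -1.
Cr + (-1) = 1+ ⇒ Cr is +2.

+2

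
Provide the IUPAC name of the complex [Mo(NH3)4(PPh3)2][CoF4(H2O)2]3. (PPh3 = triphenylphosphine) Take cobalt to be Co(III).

Both ions are complex: the cation is named first with the plain metal name, the anion second with the -ate form; each ion's ligands are alphabetised independently.
Co is given as +3; the anion's ligand charges sum to -4, so the complex anion is 1−.
With 3 anions per cation, the cation must be 3×1 = 3+.
Cation: ligand charges sum to 0; for the ion to be 3+, Mo = +3.

tetraamminebis(triphenylphosphine)molybdenum(III) diaquatetrafluorocobaltate(III)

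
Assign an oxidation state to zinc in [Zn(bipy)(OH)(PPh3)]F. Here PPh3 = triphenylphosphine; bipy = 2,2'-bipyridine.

1 fluoride outside the brackets (-1 each) → the complex ion is 1+.
Ligand charges: 1×PPh3 neutral; 1×bipy neutral; 1×OH = -1; sum -1.
Zn + (-1) = 1+ ⇒ Zn is +2.

+2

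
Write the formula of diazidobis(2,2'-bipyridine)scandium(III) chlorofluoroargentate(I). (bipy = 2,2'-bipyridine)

Cation [Sc…]: ligand charges -2, Sc(III) ⇒ ion charge 1+.
Anion [Ag…]: ligand charges -2, Ag(I) ⇒ ion charge 1−.
One 1+ cation balances one 1− anion.

[Sc(bipy)2(N3)2][AgClF]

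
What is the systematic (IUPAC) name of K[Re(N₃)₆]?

potassium hexaazidorhenate(V)

The 1 potassium counter-ion carries a total charge of +1, so each complex ion is 1−.
Ligand charges: 6×azido (-1 each); total -6. So Re + (-6) = 1−, giving Re = +5.
The complex ion is anionic, so rhenium takes the -ate form rhenate(V).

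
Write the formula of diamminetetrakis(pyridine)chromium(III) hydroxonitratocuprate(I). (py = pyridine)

Cation [Cr…]: ligand charges 0, Cr(III) ⇒ ion charge 3+.
Anion [Cu…]: ligand charges -2, Cu(I) ⇒ ion charge 1−.
One 3+ cation requires 3 of the 1− anion.

[Cr(NH3)2(py)4][Cu(NO3)(OH)]3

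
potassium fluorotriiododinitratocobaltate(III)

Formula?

K3[CoFI3(NO3)2]

Ligands: 3 iodo (I, -1), 1 fluoro (F, -1), 2 nitrato (NO3, -1). Ligand charge sum = -6.
With Co in oxidation state +3, the complex ion is [Co...]^3−.
Charge balance with potassium (+1) requires 1 complex ion per 3 potassium.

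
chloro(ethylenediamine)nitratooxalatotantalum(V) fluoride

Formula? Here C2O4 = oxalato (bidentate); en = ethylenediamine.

Ligands: 1 oxalato (C2O4, -2), 1 nitrato (NO3, -1), 1 ethylenediamine (en, neutral), 1 chloro (Cl, -1). Ligand charge sum = -4.
Charge balance with fluoride (-1) requires 1 complex ion per 1 fluoride.

[Ta(C2O4)Cl(en)(NO3)]F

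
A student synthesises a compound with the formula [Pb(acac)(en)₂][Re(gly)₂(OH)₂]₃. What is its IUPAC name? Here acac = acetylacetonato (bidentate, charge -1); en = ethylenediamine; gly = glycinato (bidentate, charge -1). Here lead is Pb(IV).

Both ions are complex: the cation is named first with the plain metal name, the anion second with the -ate form; each ion's ligands are alphabetised independently.
Pb is given as +4; the cation's ligand charges sum to -1, so the complex cation is 3+.
With 3 anions per cation, each anion must be 3/3 = 1−.
Anion: ligand charges sum to -4; for the ion to be 1−, Re = +3.

(acetylacetonato)bis(ethylenediamine)lead(IV) bis(glycinato)dihydroxorhenate(III)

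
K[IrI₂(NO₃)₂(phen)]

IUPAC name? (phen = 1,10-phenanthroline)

potassium diiododinitrato(1,10-phenanthroline)iridate(III)

The 1 potassium counter-ion carries a total charge of +1, so each complex ion is 1−.
Ligand charges: 2×nitrato (-1 each), 2×iodo (-1 each), 1×1,10-phenanthroline (neutral); total -4. So Ir + (-4) = 1−, giving Ir = +3.
Ligands are named alphabetically: iodo before nitrato before phenanthroline.
The complex ion is anionic, so iridium takes the -ate form iridate(III).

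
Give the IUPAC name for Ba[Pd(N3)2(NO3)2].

The 1 barium counter-ion carries a total charge of +2, so each complex ion is 2−.
Ligand charges: 2×nitrato (-1 each), 2×azido (-1 each); total -4. So Pd + (-4) = 2−, giving Pd = +2.
The complex ion is anionic, so palladium takes the -ate form palladate(II).

barium diazidodinitratopalladate(II)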